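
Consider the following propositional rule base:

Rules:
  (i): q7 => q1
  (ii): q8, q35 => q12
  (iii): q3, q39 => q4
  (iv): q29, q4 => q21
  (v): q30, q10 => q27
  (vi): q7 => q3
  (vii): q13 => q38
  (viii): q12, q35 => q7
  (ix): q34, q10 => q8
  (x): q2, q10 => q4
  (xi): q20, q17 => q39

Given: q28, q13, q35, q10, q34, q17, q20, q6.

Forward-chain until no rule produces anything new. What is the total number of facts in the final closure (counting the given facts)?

Round 1: (vii) [q13 => q38]; (ix) [q34, q10 => q8]; (xi) [q20, q17 => q39]. New: q38, q8, q39.
Round 2: (ii) [q8, q35 => q12]. New: q12.
Round 3: (viii) [q12, q35 => q7]. New: q7.
Round 4: (i) [q7 => q1]; (vi) [q7 => q3]. New: q1, q3.
Round 5: (iii) [q3, q39 => q4]. New: q4.
Closure: {q1, q10, q12, q13, q17, q20, q28, q3, q34, q35, q38, q39, q4, q6, q7, q8} — 16 facts.

16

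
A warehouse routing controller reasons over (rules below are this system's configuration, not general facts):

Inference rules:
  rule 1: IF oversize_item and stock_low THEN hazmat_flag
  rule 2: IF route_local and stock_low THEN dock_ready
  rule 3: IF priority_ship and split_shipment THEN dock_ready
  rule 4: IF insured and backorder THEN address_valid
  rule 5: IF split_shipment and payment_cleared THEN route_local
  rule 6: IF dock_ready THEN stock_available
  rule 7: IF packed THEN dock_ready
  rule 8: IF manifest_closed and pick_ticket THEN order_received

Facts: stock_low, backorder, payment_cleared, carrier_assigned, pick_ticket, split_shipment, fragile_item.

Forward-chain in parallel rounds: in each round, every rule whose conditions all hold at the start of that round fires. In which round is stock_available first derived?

Round 1 fires rule 5, giving route_local.
Round 2 fires rule 2, giving dock_ready.
Round 3 fires rule 6, giving stock_available.
stock_available first appears in round 3.

3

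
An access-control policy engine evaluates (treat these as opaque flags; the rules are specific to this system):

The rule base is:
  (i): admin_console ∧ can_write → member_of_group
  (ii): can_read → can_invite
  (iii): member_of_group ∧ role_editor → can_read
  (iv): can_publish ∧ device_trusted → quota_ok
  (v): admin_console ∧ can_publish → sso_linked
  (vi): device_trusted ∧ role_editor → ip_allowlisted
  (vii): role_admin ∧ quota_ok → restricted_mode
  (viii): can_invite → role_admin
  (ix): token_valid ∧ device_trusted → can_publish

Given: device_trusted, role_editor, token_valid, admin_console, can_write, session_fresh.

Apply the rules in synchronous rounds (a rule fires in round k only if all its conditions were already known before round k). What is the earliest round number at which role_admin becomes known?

4

Round 1 fires (i), (vi), (ix), giving member_of_group, ip_allowlisted, can_publish.
Round 2 fires (iii), (iv), (v), giving can_read, quota_ok, sso_linked.
Round 3 fires (ii), giving can_invite.
Round 4 fires (viii), giving role_admin.
role_admin first appears in round 4.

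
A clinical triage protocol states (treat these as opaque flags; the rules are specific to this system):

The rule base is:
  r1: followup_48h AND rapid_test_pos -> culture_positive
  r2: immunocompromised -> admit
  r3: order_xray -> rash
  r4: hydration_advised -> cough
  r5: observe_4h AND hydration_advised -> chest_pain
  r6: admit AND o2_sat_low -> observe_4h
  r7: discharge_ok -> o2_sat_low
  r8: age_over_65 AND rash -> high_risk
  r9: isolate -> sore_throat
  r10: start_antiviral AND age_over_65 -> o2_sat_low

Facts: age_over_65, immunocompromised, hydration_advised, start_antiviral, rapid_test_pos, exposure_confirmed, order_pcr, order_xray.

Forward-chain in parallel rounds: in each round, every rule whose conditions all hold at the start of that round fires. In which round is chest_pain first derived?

3

Round 1 fires r2, r3, r4, r10, giving admit, rash, cough, o2_sat_low.
Round 2 fires r6, r8, giving observe_4h, high_risk.
Round 3 fires r5, giving chest_pain.
chest_pain first appears in round 3.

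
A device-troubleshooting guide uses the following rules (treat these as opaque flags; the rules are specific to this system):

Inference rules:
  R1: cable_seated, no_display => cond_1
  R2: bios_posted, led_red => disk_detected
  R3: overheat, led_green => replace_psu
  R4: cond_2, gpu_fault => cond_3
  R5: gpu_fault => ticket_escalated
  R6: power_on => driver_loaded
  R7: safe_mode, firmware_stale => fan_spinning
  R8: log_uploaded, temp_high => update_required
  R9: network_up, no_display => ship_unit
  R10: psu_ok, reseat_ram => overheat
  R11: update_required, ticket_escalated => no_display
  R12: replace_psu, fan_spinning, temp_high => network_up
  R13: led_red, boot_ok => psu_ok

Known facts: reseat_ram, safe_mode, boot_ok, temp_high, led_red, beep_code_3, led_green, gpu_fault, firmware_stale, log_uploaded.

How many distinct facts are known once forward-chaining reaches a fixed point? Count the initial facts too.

Round 1 — R5, R7, R8, R13, derive ticket_escalated, fan_spinning, update_required, psu_ok.
Round 2 — R10, R11, derive overheat, no_display.
Round 3 — R3, derive replace_psu.
Round 4 — R12, derive network_up.
Round 5 — R9, derive ship_unit.
Closure: {beep_code_3, boot_ok, fan_spinning, firmware_stale, gpu_fault, led_green, led_red, log_uploaded, network_up, no_display, overheat, psu_ok, replace_psu, reseat_ram, safe_mode, ship_unit, temp_high, ticket_escalated, update_required} — 19 facts.

19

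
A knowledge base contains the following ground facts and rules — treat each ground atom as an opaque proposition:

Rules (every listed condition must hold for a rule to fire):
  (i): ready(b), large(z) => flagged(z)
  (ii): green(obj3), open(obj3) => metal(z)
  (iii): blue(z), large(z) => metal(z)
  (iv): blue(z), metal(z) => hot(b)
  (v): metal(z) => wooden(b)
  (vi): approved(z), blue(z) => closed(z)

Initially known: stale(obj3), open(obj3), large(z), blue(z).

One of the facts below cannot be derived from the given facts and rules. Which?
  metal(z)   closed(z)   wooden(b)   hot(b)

Round 1: (iii) [blue(z), large(z) => metal(z)]. Adds metal(z).
Round 2: (iv) [blue(z), metal(z) => hot(b)]; (v) [metal(z) => wooden(b)]. Adds hot(b), wooden(b).
Derived: wooden(b) (round 2), hot(b) (round 2), metal(z) (round 1). closed(z) never appears in any round.

closed(z)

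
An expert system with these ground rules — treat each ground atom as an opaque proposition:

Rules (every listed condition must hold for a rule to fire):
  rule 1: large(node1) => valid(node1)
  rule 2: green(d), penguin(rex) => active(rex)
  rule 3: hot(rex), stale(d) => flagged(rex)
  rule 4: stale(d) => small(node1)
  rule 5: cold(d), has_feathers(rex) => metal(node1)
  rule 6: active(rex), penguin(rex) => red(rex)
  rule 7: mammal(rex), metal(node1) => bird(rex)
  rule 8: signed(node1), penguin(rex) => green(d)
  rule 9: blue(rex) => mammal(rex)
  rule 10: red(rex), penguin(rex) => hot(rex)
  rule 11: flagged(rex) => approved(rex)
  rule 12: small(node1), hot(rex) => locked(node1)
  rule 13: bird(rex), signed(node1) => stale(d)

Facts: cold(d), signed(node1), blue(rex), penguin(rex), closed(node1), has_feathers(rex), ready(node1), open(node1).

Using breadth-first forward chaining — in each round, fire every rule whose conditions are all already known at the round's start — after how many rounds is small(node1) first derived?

4

[1] rule 5 [cold(d), has_feathers(rex) => metal(node1)]; rule 8 [signed(node1), penguin(rex) => green(d)]; rule 9 [blue(rex) => mammal(rex)]. ⇒ new: metal(node1), green(d), mammal(rex).
[2] rule 2 [green(d), penguin(rex) => active(rex)]; rule 7 [mammal(rex), metal(node1) => bird(rex)]. ⇒ new: active(rex), bird(rex).
[3] rule 6 [active(rex), penguin(rex) => red(rex)]; rule 13 [bird(rex), signed(node1) => stale(d)]. ⇒ new: red(rex), stale(d).
[4] rule 4 [stale(d) => small(node1)]; rule 10 [red(rex), penguin(rex) => hot(rex)]. ⇒ new: small(node1), hot(rex).
small(node1) first appears in round 4.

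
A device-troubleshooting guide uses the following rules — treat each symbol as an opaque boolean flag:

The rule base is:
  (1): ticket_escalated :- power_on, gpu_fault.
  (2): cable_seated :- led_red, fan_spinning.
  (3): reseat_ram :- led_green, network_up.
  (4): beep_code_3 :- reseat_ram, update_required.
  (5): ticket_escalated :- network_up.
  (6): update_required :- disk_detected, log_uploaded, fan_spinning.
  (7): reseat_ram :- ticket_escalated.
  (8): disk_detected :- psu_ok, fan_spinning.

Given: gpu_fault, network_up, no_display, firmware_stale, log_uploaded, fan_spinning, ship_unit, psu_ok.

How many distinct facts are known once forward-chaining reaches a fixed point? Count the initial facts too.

[1] (5) [ticket_escalated :- network_up.]; (8) [disk_detected :- psu_ok, fan_spinning.]. ⇒ new: ticket_escalated, disk_detected.
[2] (6) [update_required :- disk_detected, log_uploaded, fan_spinning.]; (7) [reseat_ram :- ticket_escalated.]. ⇒ new: update_required, reseat_ram.
[3] (4) [beep_code_3 :- reseat_ram, update_required.]. ⇒ new: beep_code_3.
Closure: {beep_code_3, disk_detected, fan_spinning, firmware_stale, gpu_fault, log_uploaded, network_up, no_display, psu_ok, reseat_ram, ship_unit, ticket_escalated, update_required} — 13 facts.

13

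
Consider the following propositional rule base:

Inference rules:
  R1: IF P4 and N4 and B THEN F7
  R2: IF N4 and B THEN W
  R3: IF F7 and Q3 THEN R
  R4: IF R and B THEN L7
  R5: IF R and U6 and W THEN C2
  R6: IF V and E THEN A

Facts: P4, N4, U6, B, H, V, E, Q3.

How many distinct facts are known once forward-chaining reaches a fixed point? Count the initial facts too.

14

[1] R1 [IF P4 and N4 and B THEN F7]; R2 [IF N4 and B THEN W]; R6 [IF V and E THEN A]. ⇒ new: F7, W, A.
[2] R3 [IF F7 and Q3 THEN R]. ⇒ new: R.
[3] R4 [IF R and B THEN L7]; R5 [IF R and U6 and W THEN C2]. ⇒ new: L7, C2.
Closure: {A, B, C2, E, F7, H, L7, N4, P4, Q3, R, U6, V, W} — 14 facts.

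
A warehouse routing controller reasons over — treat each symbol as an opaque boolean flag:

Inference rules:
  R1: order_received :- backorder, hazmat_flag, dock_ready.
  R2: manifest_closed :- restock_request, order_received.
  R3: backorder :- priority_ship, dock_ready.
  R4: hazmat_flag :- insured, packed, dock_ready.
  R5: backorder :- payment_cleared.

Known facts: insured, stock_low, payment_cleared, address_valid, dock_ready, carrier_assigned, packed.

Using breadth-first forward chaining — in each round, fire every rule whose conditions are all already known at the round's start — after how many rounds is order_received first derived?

2

Round 1: R4 [hazmat_flag :- insured, packed, dock_ready.]; R5 [backorder :- payment_cleared.]. New: hazmat_flag, backorder.
Round 2: R1 [order_received :- backorder, hazmat_flag, dock_ready.]. New: order_received.
order_received first appears in round 2.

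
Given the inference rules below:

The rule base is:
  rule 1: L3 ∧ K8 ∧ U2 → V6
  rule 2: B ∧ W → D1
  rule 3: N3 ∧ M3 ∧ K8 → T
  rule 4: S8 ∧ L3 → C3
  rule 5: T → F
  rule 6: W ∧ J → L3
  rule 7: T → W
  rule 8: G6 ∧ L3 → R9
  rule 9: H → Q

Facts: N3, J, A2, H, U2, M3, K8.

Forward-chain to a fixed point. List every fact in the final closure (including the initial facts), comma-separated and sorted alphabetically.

A2, F, H, J, K8, L3, M3, N3, Q, T, U2, V6, W

Round 1: rule 3 [N3 ∧ M3 ∧ K8 → T]; rule 9 [H → Q]. Adds T, Q.
Round 2: rule 5 [T → F]; rule 7 [T → W]. Adds F, W.
Round 3: rule 6 [W ∧ J → L3]. Adds L3.
Round 4: rule 1 [L3 ∧ K8 ∧ U2 → V6]. Adds V6.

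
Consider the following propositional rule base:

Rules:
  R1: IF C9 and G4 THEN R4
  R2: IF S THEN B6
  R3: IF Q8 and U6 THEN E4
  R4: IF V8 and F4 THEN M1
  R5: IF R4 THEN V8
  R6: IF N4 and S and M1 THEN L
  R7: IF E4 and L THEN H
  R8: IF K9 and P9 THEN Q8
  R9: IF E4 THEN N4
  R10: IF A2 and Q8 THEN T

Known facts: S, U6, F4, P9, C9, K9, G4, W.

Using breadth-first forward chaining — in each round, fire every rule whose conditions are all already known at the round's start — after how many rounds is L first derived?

4

Round 1: R1 [IF C9 and G4 THEN R4]; R2 [IF S THEN B6]; R8 [IF K9 and P9 THEN Q8]. Adds R4, B6, Q8.
Round 2: R3 [IF Q8 and U6 THEN E4]; R5 [IF R4 THEN V8]. Adds E4, V8.
Round 3: R4 [IF V8 and F4 THEN M1]; R9 [IF E4 THEN N4]. Adds M1, N4.
Round 4: R6 [IF N4 and S and M1 THEN L]. Adds L.
L first appears in round 4.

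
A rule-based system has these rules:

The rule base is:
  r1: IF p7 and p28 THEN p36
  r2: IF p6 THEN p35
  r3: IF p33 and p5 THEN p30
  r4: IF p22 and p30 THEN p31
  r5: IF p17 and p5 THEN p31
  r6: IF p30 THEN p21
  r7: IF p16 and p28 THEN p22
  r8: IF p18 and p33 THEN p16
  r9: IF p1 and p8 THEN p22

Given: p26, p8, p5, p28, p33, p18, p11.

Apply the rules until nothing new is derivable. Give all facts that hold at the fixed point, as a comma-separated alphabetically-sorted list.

p11, p16, p18, p21, p22, p26, p28, p30, p31, p33, p5, p8

Round 1: r3 [IF p33 and p5 THEN p30]; r8 [IF p18 and p33 THEN p16]. New: p30, p16.
Round 2: r6 [IF p30 THEN p21]; r7 [IF p16 and p28 THEN p22]. New: p21, p22.
Round 3: r4 [IF p22 and p30 THEN p31]. New: p31.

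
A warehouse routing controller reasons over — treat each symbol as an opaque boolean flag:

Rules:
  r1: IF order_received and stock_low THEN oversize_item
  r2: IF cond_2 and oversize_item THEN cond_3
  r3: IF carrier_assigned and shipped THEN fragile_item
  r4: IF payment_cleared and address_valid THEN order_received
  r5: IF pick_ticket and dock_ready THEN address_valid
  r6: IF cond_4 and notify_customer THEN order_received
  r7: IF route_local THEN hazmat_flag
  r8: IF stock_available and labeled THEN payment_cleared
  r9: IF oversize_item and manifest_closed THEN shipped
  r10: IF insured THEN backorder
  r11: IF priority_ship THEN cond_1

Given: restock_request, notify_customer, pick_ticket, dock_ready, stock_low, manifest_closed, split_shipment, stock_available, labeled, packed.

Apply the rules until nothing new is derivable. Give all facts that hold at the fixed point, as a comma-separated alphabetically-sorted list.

address_valid, dock_ready, labeled, manifest_closed, notify_customer, order_received, oversize_item, packed, payment_cleared, pick_ticket, restock_request, shipped, split_shipment, stock_available, stock_low

Round 1 — r5, r8, derive address_valid, payment_cleared.
Round 2 — r4, derive order_received.
Round 3 — r1, derive oversize_item.
Round 4 — r9, derive shipped.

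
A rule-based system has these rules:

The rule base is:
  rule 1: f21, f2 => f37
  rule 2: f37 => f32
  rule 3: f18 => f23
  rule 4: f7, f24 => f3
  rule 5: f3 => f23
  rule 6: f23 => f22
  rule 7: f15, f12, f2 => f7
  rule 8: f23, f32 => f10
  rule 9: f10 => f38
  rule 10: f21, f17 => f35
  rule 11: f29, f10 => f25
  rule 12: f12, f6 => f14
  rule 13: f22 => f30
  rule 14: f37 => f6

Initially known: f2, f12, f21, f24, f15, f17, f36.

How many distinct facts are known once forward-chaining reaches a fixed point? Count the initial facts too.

19

[1] rule 1 [f21, f2 => f37]; rule 7 [f15, f12, f2 => f7]; rule 10 [f21, f17 => f35]. ⇒ new: f37, f7, f35.
[2] rule 2 [f37 => f32]; rule 4 [f7, f24 => f3]; rule 14 [f37 => f6]. ⇒ new: f32, f3, f6.
[3] rule 5 [f3 => f23]; rule 12 [f12, f6 => f14]. ⇒ new: f23, f14.
[4] rule 6 [f23 => f22]; rule 8 [f23, f32 => f10]. ⇒ new: f22, f10.
[5] rule 9 [f10 => f38]; rule 13 [f22 => f30]. ⇒ new: f38, f30.
Closure: {f10, f12, f14, f15, f17, f2, f21, f22, f23, f24, f3, f30, f32, f35, f36, f37, f38, f6, f7} — 19 facts.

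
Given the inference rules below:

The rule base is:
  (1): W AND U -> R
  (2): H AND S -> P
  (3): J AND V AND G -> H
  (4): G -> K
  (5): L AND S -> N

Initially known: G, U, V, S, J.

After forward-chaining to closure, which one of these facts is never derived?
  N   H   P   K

N

Round 1 fires (3), (4), giving H, K.
Round 2 fires (2), giving P.
Derived: H (round 1), P (round 2), K (round 1). N never appears in any round.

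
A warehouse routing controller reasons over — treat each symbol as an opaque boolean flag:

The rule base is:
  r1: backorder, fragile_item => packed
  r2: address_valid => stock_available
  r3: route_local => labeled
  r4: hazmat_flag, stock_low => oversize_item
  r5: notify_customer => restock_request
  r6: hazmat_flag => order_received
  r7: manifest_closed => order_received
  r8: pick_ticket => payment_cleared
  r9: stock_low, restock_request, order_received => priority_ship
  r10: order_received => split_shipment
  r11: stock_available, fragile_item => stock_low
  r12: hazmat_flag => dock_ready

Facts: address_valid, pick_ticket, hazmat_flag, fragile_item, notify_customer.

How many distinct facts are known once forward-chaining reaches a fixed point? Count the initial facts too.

Round 1: r2 [address_valid => stock_available]; r5 [notify_customer => restock_request]; r6 [hazmat_flag => order_received]; r8 [pick_ticket => payment_cleared]; r12 [hazmat_flag => dock_ready]. New: stock_available, restock_request, order_received, payment_cleared, dock_ready.
Round 2: r10 [order_received => split_shipment]; r11 [stock_available, fragile_item => stock_low]. New: split_shipment, stock_low.
Round 3: r4 [hazmat_flag, stock_low => oversize_item]; r9 [stock_low, restock_request, order_received => priority_ship]. New: oversize_item, priority_ship.
Closure: {address_valid, dock_ready, fragile_item, hazmat_flag, notify_customer, order_received, oversize_item, payment_cleared, pick_ticket, priority_ship, restock_request, split_shipment, stock_available, stock_low} — 14 facts.

14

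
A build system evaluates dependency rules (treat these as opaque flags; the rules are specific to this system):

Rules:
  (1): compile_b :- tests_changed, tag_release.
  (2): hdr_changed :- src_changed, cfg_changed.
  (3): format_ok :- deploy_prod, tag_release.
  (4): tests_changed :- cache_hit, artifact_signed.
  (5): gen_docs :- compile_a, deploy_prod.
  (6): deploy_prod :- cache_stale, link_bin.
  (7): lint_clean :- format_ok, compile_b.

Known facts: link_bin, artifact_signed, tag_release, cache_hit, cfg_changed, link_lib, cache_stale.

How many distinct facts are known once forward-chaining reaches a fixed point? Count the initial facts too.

[1] (4) [tests_changed :- cache_hit, artifact_signed.]; (6) [deploy_prod :- cache_stale, link_bin.]. ⇒ new: tests_changed, deploy_prod.
[2] (1) [compile_b :- tests_changed, tag_release.]; (3) [format_ok :- deploy_prod, tag_release.]. ⇒ new: compile_b, format_ok.
[3] (7) [lint_clean :- format_ok, compile_b.]. ⇒ new: lint_clean.
Closure: {artifact_signed, cache_hit, cache_stale, cfg_changed, compile_b, deploy_prod, format_ok, link_bin, link_lib, lint_clean, tag_release, tests_changed} — 12 facts.

12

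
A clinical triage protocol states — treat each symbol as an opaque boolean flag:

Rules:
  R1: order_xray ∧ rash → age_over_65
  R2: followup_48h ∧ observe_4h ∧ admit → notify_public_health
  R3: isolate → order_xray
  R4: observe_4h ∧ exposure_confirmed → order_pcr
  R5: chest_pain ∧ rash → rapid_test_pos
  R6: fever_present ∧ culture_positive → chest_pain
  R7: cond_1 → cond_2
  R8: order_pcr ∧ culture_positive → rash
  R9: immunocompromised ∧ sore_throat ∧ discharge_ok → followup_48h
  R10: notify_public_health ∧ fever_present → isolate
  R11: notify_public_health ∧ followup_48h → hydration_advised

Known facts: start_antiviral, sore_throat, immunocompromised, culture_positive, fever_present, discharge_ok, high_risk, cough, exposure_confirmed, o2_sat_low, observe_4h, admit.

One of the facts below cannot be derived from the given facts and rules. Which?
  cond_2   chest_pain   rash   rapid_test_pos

Round 1 — R4, R6, R9, derive order_pcr, chest_pain, followup_48h.
Round 2 — R2, R8, derive notify_public_health, rash.
Round 3 — R5, R10, R11, derive rapid_test_pos, isolate, hydration_advised.
Round 4 — R3, derive order_xray.
Round 5 — R1, derive age_over_65.
Derived: rapid_test_pos (round 3), chest_pain (round 1), rash (round 2). cond_2 never appears in any round.

cond_2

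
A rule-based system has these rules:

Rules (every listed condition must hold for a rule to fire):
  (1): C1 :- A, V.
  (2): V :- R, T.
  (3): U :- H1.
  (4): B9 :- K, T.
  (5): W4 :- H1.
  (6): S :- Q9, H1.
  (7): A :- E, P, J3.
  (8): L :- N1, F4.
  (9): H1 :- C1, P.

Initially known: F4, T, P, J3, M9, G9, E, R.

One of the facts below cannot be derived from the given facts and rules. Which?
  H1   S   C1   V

Round 1: (2) [V :- R, T.]; (7) [A :- E, P, J3.]. Adds V, A.
Round 2: (1) [C1 :- A, V.]. Adds C1.
Round 3: (9) [H1 :- C1, P.]. Adds H1.
Round 4: (3) [U :- H1.]; (5) [W4 :- H1.]. Adds U, W4.
Derived: H1 (round 3), C1 (round 2), V (round 1). S never appears in any round.

S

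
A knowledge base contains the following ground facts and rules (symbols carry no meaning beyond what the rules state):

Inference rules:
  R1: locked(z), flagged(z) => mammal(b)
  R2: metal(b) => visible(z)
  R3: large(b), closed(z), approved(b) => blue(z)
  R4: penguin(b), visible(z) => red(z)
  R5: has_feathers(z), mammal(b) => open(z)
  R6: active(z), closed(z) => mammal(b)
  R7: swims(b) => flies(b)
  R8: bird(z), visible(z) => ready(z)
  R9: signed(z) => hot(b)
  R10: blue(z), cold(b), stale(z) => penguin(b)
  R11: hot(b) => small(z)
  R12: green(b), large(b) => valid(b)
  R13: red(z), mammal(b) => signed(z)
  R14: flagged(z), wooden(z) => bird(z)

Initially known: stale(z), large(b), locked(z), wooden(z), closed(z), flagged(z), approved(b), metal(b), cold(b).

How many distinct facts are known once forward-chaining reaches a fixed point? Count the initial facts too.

19

Round 1 — R1, R2, R3, R14, derive mammal(b), visible(z), blue(z), bird(z).
Round 2 — R8, R10, derive ready(z), penguin(b).
Round 3 — R4, derive red(z).
Round 4 — R13, derive signed(z).
Round 5 — R9, derive hot(b).
Round 6 — R11, derive small(z).
Closure: {approved(b), bird(z), blue(z), closed(z), cold(b), flagged(z), hot(b), large(b), locked(z), mammal(b), metal(b), penguin(b), ready(z), red(z), signed(z), small(z), stale(z), visible(z), wooden(z)} — 19 facts.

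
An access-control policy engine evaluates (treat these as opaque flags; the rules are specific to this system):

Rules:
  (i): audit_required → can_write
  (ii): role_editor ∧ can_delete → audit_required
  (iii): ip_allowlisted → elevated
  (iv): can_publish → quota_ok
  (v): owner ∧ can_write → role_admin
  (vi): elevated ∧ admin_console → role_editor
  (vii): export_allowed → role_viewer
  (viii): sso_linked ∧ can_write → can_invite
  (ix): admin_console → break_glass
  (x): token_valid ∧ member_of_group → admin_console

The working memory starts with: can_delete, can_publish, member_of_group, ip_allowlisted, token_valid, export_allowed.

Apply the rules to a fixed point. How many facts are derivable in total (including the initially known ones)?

14

Round 1: (iii) [ip_allowlisted → elevated]; (iv) [can_publish → quota_ok]; (vii) [export_allowed → role_viewer]; (x) [token_valid ∧ member_of_group → admin_console]. Adds elevated, quota_ok, role_viewer, admin_console.
Round 2: (vi) [elevated ∧ admin_console → role_editor]; (ix) [admin_console → break_glass]. Adds role_editor, break_glass.
Round 3: (ii) [role_editor ∧ can_delete → audit_required]. Adds audit_required.
Round 4: (i) [audit_required → can_write]. Adds can_write.
Closure: {admin_console, audit_required, break_glass, can_delete, can_publish, can_write, elevated, export_allowed, ip_allowlisted, member_of_group, quota_ok, role_editor, role_viewer, token_valid} — 14 facts.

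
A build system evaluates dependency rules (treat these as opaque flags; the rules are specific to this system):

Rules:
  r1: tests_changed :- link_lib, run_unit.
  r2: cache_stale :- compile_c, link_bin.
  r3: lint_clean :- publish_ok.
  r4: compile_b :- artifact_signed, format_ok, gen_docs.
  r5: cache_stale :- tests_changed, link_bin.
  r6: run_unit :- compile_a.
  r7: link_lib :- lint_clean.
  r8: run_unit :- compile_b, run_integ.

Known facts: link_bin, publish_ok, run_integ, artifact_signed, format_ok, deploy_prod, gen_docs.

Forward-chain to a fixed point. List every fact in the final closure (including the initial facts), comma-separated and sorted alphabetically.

Round 1 fires r3, r4, giving lint_clean, compile_b.
Round 2 fires r7, r8, giving link_lib, run_unit.
Round 3 fires r1, giving tests_changed.
Round 4 fires r5, giving cache_stale.

artifact_signed, cache_stale, compile_b, deploy_prod, format_ok, gen_docs, link_bin, link_lib, lint_clean, publish_ok, run_integ, run_unit, tests_changed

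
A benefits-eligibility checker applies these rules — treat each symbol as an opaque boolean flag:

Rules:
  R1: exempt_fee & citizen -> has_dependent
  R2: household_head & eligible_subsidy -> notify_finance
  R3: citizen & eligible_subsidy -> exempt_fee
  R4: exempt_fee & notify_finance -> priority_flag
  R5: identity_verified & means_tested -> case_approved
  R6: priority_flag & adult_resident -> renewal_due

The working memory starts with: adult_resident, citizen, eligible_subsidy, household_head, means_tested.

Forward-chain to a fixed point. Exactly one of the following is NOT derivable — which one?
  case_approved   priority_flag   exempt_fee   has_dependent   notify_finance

[1] R2 [household_head & eligible_subsidy -> notify_finance]; R3 [citizen & eligible_subsidy -> exempt_fee]. ⇒ new: notify_finance, exempt_fee.
[2] R1 [exempt_fee & citizen -> has_dependent]; R4 [exempt_fee & notify_finance -> priority_flag]. ⇒ new: has_dependent, priority_flag.
[3] R6 [priority_flag & adult_resident -> renewal_due]. ⇒ new: renewal_due.
Derived: priority_flag (round 2), notify_finance (round 1), exempt_fee (round 1), has_dependent (round 2). case_approved never appears in any round.

case_approved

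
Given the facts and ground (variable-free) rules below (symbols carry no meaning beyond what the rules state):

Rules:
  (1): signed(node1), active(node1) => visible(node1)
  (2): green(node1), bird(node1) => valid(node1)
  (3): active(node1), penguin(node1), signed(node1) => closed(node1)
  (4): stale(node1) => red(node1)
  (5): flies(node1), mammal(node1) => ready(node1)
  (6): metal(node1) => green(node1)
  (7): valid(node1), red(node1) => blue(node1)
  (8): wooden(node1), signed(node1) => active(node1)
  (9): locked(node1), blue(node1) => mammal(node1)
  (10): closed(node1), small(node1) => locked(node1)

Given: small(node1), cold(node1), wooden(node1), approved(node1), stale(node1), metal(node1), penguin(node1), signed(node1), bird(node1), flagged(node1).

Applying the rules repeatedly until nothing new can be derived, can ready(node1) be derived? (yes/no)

Round 1 — (4), (6), (8), derive red(node1), green(node1), active(node1).
Round 2 — (1), (2), (3), derive visible(node1), valid(node1), closed(node1).
Round 3 — (7), (10), derive blue(node1), locked(node1).
Round 4 — (9), derive mammal(node1).
Fixed point reached. ready(node1) is concluded only by (5); (5) needs flies(node1) (never derived).

no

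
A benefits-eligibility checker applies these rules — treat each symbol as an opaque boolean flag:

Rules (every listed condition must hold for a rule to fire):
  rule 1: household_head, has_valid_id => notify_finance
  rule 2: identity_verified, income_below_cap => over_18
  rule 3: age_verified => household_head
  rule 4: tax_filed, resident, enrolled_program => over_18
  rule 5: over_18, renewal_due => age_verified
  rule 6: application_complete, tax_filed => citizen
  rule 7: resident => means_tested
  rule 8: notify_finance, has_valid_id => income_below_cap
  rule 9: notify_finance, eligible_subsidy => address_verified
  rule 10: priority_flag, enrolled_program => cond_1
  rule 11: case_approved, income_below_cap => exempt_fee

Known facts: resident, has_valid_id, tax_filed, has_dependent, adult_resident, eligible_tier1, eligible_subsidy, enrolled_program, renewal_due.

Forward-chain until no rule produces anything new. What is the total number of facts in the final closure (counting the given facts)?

16

Round 1 — rule 4, rule 7, derive over_18, means_tested.
Round 2 — rule 5, derive age_verified.
Round 3 — rule 3, derive household_head.
Round 4 — rule 1, derive notify_finance.
Round 5 — rule 8, rule 9, derive income_below_cap, address_verified.
Closure: {address_verified, adult_resident, age_verified, eligible_subsidy, eligible_tier1, enrolled_program, has_dependent, has_valid_id, household_head, income_below_cap, means_tested, notify_finance, over_18, renewal_due, resident, tax_filed} — 16 facts.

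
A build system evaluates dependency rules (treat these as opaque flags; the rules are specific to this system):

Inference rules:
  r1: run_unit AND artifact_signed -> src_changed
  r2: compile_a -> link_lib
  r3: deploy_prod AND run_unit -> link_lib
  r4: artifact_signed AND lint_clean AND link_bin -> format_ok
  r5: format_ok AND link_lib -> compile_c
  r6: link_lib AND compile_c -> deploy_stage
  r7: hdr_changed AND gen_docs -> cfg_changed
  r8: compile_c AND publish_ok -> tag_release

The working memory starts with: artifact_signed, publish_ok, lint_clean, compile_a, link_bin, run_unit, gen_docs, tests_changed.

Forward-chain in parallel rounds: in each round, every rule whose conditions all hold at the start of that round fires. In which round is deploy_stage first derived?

[1] r1 [run_unit AND artifact_signed -> src_changed]; r2 [compile_a -> link_lib]; r4 [artifact_signed AND lint_clean AND link_bin -> format_ok]. ⇒ new: src_changed, link_lib, format_ok.
[2] r5 [format_ok AND link_lib -> compile_c]. ⇒ new: compile_c.
[3] r6 [link_lib AND compile_c -> deploy_stage]; r8 [compile_c AND publish_ok -> tag_release]. ⇒ new: deploy_stage, tag_release.
deploy_stage first appears in round 3.

3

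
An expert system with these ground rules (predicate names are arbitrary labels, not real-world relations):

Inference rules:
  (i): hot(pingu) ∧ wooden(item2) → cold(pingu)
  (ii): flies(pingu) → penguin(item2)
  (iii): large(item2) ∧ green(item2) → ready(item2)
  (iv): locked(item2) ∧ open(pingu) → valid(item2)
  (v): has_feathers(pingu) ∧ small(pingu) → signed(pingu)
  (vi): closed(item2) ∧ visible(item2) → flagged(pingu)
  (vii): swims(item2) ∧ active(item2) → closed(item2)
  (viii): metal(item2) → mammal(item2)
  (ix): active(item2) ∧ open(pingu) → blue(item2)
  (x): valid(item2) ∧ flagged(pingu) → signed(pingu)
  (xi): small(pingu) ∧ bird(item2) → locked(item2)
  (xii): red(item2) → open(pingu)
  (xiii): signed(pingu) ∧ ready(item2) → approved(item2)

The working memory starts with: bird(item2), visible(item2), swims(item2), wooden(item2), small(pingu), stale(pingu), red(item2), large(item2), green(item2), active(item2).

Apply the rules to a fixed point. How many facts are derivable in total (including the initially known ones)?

Round 1 — (iii), (vii), (xi), (xii), derive ready(item2), closed(item2), locked(item2), open(pingu).
Round 2 — (iv), (vi), (ix), derive valid(item2), flagged(pingu), blue(item2).
Round 3 — (x), derive signed(pingu).
Round 4 — (xiii), derive approved(item2).
Closure: {active(item2), approved(item2), bird(item2), blue(item2), closed(item2), flagged(pingu), green(item2), large(item2), locked(item2), open(pingu), ready(item2), red(item2), signed(pingu), small(pingu), stale(pingu), swims(item2), valid(item2), visible(item2), wooden(item2)} — 19 facts.

19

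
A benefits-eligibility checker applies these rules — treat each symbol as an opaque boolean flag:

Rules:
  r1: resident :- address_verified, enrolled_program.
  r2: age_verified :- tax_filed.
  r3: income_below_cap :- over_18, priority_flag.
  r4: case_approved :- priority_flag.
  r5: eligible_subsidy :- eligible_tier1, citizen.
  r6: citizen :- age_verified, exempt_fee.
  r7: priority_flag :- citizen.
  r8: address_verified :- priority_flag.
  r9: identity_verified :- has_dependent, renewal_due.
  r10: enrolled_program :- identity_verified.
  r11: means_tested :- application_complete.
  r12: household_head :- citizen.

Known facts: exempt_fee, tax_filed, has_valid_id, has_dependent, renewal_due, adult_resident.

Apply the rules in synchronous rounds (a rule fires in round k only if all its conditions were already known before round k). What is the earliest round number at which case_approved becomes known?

4

[1] r2 [age_verified :- tax_filed.]; r9 [identity_verified :- has_dependent, renewal_due.]. ⇒ new: age_verified, identity_verified.
[2] r6 [citizen :- age_verified, exempt_fee.]; r10 [enrolled_program :- identity_verified.]. ⇒ new: citizen, enrolled_program.
[3] r7 [priority_flag :- citizen.]; r12 [household_head :- citizen.]. ⇒ new: priority_flag, household_head.
[4] r4 [case_approved :- priority_flag.]; r8 [address_verified :- priority_flag.]. ⇒ new: case_approved, address_verified.
case_approved first appears in round 4.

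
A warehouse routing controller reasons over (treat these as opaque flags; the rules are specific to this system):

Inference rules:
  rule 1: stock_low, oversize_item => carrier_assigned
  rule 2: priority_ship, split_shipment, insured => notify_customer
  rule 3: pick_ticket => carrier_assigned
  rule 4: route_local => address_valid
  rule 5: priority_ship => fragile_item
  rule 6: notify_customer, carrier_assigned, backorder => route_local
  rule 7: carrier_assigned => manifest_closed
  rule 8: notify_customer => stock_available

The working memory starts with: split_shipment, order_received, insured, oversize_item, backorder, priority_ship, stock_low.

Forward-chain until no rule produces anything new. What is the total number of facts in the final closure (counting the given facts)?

Round 1: rule 1 [stock_low, oversize_item => carrier_assigned]; rule 2 [priority_ship, split_shipment, insured => notify_customer]; rule 5 [priority_ship => fragile_item]. New: carrier_assigned, notify_customer, fragile_item.
Round 2: rule 6 [notify_customer, carrier_assigned, backorder => route_local]; rule 7 [carrier_assigned => manifest_closed]; rule 8 [notify_customer => stock_available]. New: route_local, manifest_closed, stock_available.
Round 3: rule 4 [route_local => address_valid]. New: address_valid.
Closure: {address_valid, backorder, carrier_assigned, fragile_item, insured, manifest_closed, notify_customer, order_received, oversize_item, priority_ship, route_local, split_shipment, stock_available, stock_low} — 14 facts.

14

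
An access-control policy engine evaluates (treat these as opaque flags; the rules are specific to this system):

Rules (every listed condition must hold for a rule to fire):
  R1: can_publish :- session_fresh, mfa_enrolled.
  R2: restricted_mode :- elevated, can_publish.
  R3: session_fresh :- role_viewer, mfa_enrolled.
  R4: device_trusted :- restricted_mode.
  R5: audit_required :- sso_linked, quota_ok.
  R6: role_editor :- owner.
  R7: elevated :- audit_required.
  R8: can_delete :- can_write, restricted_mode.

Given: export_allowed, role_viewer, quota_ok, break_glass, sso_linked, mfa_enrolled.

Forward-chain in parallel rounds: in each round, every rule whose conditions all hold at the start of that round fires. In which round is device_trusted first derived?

[1] R3 [session_fresh :- role_viewer, mfa_enrolled.]; R5 [audit_required :- sso_linked, quota_ok.]. ⇒ new: session_fresh, audit_required.
[2] R1 [can_publish :- session_fresh, mfa_enrolled.]; R7 [elevated :- audit_required.]. ⇒ new: can_publish, elevated.
[3] R2 [restricted_mode :- elevated, can_publish.]. ⇒ new: restricted_mode.
[4] R4 [device_trusted :- restricted_mode.]. ⇒ new: device_trusted.
device_trusted first appears in round 4.

4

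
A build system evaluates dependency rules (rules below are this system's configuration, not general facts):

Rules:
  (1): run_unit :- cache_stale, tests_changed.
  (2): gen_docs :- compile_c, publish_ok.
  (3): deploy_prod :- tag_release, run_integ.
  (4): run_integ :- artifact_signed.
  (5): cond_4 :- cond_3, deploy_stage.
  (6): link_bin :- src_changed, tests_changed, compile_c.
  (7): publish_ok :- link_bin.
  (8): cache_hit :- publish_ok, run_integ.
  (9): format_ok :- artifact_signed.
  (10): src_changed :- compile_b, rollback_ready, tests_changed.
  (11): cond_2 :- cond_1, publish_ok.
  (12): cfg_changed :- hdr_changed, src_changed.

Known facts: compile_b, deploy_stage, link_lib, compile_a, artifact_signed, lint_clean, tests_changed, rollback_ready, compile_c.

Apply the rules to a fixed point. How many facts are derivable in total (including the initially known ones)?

16

Round 1 — (4), (9), (10), derive run_integ, format_ok, src_changed.
Round 2 — (6), derive link_bin.
Round 3 — (7), derive publish_ok.
Round 4 — (2), (8), derive gen_docs, cache_hit.
Closure: {artifact_signed, cache_hit, compile_a, compile_b, compile_c, deploy_stage, format_ok, gen_docs, link_bin, link_lib, lint_clean, publish_ok, rollback_ready, run_integ, src_changed, tests_changed} — 16 facts.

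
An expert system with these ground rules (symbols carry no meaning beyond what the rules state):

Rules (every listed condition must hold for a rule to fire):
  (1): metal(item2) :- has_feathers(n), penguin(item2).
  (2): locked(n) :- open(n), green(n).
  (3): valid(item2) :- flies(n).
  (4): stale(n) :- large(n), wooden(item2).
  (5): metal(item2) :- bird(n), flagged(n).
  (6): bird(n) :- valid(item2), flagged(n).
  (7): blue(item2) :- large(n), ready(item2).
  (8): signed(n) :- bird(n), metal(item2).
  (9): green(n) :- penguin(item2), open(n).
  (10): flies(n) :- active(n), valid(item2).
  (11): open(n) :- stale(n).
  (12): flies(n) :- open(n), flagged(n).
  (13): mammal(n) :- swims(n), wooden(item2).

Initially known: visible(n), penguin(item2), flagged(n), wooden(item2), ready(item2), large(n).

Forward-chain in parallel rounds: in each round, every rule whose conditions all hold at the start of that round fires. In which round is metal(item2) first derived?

6

[1] (4) [stale(n) :- large(n), wooden(item2).]; (7) [blue(item2) :- large(n), ready(item2).]. ⇒ new: stale(n), blue(item2).
[2] (11) [open(n) :- stale(n).]. ⇒ new: open(n).
[3] (9) [green(n) :- penguin(item2), open(n).]; (12) [flies(n) :- open(n), flagged(n).]. ⇒ new: green(n), flies(n).
[4] (2) [locked(n) :- open(n), green(n).]; (3) [valid(item2) :- flies(n).]. ⇒ new: locked(n), valid(item2).
[5] (6) [bird(n) :- valid(item2), flagged(n).]. ⇒ new: bird(n).
[6] (5) [metal(item2) :- bird(n), flagged(n).]. ⇒ new: metal(item2).
metal(item2) first appears in round 6.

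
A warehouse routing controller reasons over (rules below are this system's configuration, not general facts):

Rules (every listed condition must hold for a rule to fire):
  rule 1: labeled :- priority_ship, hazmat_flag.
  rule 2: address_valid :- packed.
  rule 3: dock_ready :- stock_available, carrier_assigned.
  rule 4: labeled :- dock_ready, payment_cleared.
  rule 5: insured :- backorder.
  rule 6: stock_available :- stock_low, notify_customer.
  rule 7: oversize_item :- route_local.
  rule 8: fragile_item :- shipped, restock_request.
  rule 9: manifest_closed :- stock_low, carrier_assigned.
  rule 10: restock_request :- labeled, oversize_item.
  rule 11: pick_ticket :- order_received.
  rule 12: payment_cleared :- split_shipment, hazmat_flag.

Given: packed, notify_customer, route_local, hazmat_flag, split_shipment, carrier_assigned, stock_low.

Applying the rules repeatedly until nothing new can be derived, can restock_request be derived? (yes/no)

Round 1: rule 2 [address_valid :- packed.]; rule 6 [stock_available :- stock_low, notify_customer.]; rule 7 [oversize_item :- route_local.]; rule 9 [manifest_closed :- stock_low, carrier_assigned.]; rule 12 [payment_cleared :- split_shipment, hazmat_flag.]. New: address_valid, stock_available, oversize_item, manifest_closed, payment_cleared.
Round 2: rule 3 [dock_ready :- stock_available, carrier_assigned.]. New: dock_ready.
Round 3: rule 4 [labeled :- dock_ready, payment_cleared.]. New: labeled.
Round 4: rule 10 [restock_request :- labeled, oversize_item.]. New: restock_request.
restock_request appears in round 4, so it is derivable.

yes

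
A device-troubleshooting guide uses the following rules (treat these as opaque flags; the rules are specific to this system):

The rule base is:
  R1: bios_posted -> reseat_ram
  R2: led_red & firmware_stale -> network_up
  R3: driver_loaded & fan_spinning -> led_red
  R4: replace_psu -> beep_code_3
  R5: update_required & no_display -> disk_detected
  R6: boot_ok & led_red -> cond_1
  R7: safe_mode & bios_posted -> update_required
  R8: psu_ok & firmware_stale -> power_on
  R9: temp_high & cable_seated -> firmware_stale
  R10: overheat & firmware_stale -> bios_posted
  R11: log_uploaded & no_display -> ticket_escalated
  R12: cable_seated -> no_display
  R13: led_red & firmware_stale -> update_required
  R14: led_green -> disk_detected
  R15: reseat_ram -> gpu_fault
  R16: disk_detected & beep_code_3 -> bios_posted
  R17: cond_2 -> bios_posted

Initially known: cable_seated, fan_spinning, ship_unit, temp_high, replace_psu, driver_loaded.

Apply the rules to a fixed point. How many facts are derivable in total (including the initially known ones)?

[1] R3 [driver_loaded & fan_spinning -> led_red]; R4 [replace_psu -> beep_code_3]; R9 [temp_high & cable_seated -> firmware_stale]; R12 [cable_seated -> no_display]. ⇒ new: led_red, beep_code_3, firmware_stale, no_display.
[2] R2 [led_red & firmware_stale -> network_up]; R13 [led_red & firmware_stale -> update_required]. ⇒ new: network_up, update_required.
[3] R5 [update_required & no_display -> disk_detected]. ⇒ new: disk_detected.
[4] R16 [disk_detected & beep_code_3 -> bios_posted]. ⇒ new: bios_posted.
[5] R1 [bios_posted -> reseat_ram]. ⇒ new: reseat_ram.
[6] R15 [reseat_ram -> gpu_fault]. ⇒ new: gpu_fault.
Closure: {beep_code_3, bios_posted, cable_seated, disk_detected, driver_loaded, fan_spinning, firmware_stale, gpu_fault, led_red, network_up, no_display, replace_psu, reseat_ram, ship_unit, temp_high, update_required} — 16 facts.

16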